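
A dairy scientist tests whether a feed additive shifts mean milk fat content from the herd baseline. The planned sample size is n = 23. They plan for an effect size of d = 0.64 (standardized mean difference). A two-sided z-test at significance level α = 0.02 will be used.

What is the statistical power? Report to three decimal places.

Power ≈ 0.771

Noncentrality parameter: δ = d·√n = 0.64 × √23 = 3.0693
Two-sided α = 0.02 → critical value z_{0.01} = 2.326.
Power = Φ(δ − 2.326) + Φ(−δ − 2.326) = Φ(0.743) + Φ(-5.396) = 0.7713 + 0.0000 = 0.7713.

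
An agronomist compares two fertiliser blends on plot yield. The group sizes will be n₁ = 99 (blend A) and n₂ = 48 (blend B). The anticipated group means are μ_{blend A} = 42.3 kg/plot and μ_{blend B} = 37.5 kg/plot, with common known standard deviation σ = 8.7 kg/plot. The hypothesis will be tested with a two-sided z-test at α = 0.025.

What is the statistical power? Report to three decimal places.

Power ≈ 0.815

Standardized effect: d = |μ_{blend A} − μ_{blend B}| / σ = |42.3 − 37.5| / 8.7 = 0.5517
Noncentrality parameter: δ = d / √(1/n₁ + 1/n₂) = 0.5517 / √(1/99 + 1/48) = 3.1369
Critical value for a two-sided test at α = 0.025: z_{α/2} = 2.241.
Power = Φ(δ − 2.241) + Φ(−δ − 2.241) = Φ(0.896) + Φ(-5.378) = 0.8147 + 0.0000 = 0.8147.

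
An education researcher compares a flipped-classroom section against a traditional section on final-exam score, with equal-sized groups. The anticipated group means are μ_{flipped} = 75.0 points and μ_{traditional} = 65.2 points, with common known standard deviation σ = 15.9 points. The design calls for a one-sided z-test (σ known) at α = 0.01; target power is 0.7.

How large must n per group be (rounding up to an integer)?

n = 43 per group

Standardized effect: d = |μ_{flipped} − μ_{traditional}| / σ = |75.0 − 65.2| / 15.9 = 0.6164
Set Φ(δ − 2.326) = 0.7; then δ − 2.326 = Φ⁻¹(0.7) = 0.524, giving δ = 2.851.
δ = d·√(n/2) ⇒ n = 2(δ/d)² = 2 × (2.851 / 0.6164)² = 42.78.
Rounding up, n = 43 per group.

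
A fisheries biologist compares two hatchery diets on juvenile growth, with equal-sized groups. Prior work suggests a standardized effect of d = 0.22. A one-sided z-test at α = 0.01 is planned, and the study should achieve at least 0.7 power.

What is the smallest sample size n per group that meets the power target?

For power 0.7 need Φ(δ − z_{0.01}) = 0.7, so δ = z_{0.01} + z_{0.30} = 2.326 + 0.524 = 2.851.
δ = d·√(n/2) ⇒ n = 2(δ/d)² = 2 × (2.851 / 0.22)² = 335.82.
Rounding up, n = 336 per group.

n = 336 per group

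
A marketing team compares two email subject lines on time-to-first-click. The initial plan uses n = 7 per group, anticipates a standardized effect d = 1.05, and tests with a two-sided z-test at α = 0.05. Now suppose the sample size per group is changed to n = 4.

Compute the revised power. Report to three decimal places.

With n = 4 per group: δ = d·√(n/2) = 1.05 × √(4/2) = 1.4849. Critical value z_{0.025} = 1.960.
Revised power = Φ(δ − 1.960) + Φ(−δ − 1.960) = Φ(-0.475) + Φ(-3.445) = 0.3174 + 0.0003 = 0.3177.

Power ≈ 0.318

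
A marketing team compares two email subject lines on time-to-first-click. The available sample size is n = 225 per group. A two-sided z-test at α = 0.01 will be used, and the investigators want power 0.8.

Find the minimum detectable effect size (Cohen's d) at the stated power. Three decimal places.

Required noncentrality: δ = z_{0.005} + z_{0.20} = 2.576 + 0.842 = 3.417.
(The second rejection-region term Φ(−δ − z_{α/2}) is negligible and dropped.)
δ = d·√(n/2) ⇒ d = δ/√(n/2) = 3.417/√(225/2) = 0.3222.

d ≈ 0.322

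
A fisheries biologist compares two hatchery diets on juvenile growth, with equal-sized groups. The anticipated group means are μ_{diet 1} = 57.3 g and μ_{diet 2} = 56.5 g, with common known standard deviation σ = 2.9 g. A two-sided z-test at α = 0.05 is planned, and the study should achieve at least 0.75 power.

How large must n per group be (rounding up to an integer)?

n = 183 per group

Standardized effect: d = |μ_{diet 1} − μ_{diet 2}| / σ = |57.3 − 56.5| / 2.9 = 0.2759
For power 0.75 need Φ(δ − z_{0.025}) = 0.75, so δ = z_{0.025} + z_{0.25} = 1.960 + 0.674 = 2.634.
(The Φ(−δ − z_{α/2}) term is vanishingly small for δ > 0 and is dropped in the standard sample-size formula.)
δ = d·√(n/2) ⇒ n = 2(δ/d)² = 2 × (2.634 / 0.2759)² = 182.40.
Round up to the next whole unit.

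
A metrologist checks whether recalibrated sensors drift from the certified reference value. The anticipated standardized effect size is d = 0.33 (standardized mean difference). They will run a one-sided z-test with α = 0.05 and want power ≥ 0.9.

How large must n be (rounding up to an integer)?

n = 79

Set Φ(δ − 1.645) = 0.9; then δ − 1.645 = Φ⁻¹(0.9) = 1.282, giving δ = 2.926.
δ = d·√n ⇒ n = (δ/d)² = (2.926 / 0.33)² = 78.64.
Rounding up, n = 79.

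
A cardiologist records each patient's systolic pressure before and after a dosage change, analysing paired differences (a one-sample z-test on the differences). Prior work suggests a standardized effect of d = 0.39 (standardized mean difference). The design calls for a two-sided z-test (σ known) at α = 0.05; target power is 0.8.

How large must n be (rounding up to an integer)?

n = 52

Set Φ(δ − 1.960) = 0.8; then δ − 1.960 = Φ⁻¹(0.8) = 0.842, giving δ = 2.802.
(The Φ(−δ − z_{α/2}) term is vanishingly small for δ > 0 and is dropped in the standard sample-size formula.)
δ = d·√n ⇒ n = (δ/d)² = (2.802 / 0.39)² = 51.60.
Round up to the next whole unit.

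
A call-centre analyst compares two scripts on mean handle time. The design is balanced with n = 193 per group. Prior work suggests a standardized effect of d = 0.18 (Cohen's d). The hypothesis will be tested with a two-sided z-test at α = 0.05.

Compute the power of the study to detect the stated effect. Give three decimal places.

Noncentrality parameter: δ = d·√(n/2) = 0.18 × √(193/2) = 1.7682
Critical value for a two-sided test at α = 0.05: z_{α/2} = 1.960.
Power = Φ(δ − 1.960) + Φ(−δ − 1.960) = Φ(-0.192) + Φ(-3.728) = 0.4240 + 0.0001 = 0.4241.

Power ≈ 0.424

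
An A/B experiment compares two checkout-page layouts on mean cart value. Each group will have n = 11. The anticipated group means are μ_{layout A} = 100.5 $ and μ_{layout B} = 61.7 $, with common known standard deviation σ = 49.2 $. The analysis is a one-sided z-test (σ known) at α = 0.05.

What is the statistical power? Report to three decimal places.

Standardized effect: d = |μ_{layout A} − μ_{layout B}| / σ = |100.5 − 61.7| / 49.2 = 0.7886
Noncentrality parameter: δ = d·√(n/2) = 0.7886 × √(11/2) = 1.8495
Critical value for a one-sided test at α = 0.05: z_α = 1.645.
Power = Φ(δ − 1.645) = Φ(0.205) = 0.5811.

Power ≈ 0.581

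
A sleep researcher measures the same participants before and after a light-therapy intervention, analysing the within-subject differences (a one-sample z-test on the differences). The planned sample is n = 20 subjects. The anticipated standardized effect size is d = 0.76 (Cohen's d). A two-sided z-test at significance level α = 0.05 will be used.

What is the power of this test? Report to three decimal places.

Power ≈ 0.925

Noncentrality parameter: λ = d·√n = 0.76 × √20 = 3.3988
Two-sided α = 0.05 → critical value z_{0.025} = 1.960.
Power = Φ(λ − 1.960) + Φ(−λ − 1.960) = Φ(1.439) + Φ(-5.359) = 0.9249 + 0.0000 = 0.9249.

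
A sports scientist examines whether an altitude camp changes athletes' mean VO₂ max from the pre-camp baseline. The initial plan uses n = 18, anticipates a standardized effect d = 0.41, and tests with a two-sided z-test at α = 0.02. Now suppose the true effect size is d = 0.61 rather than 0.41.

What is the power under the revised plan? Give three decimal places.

Power ≈ 0.603

With d = 0.61: δ = d·√n = 0.61 × √18 = 2.5880. Critical value z_{0.01} = 2.326.
Revised power = Φ(δ − 2.326) + Φ(−δ − 2.326) = Φ(0.262) + Φ(-4.914) = 0.6032 + 0.0000 = 0.6032.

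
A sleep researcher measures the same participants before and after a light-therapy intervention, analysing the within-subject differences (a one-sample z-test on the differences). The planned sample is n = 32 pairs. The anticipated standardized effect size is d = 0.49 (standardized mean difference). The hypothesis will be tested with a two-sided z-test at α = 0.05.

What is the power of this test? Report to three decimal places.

Noncentrality parameter: δ = d·√n = 0.49 × √32 = 2.7719
Two-sided α = 0.05 → critical value z_{0.025} = 1.960.
Power = Φ(δ − 1.960) + Φ(−δ − 1.960) = Φ(0.812) + Φ(-4.732) = 0.7916 + 0.0000 = 0.7916.

Power ≈ 0.792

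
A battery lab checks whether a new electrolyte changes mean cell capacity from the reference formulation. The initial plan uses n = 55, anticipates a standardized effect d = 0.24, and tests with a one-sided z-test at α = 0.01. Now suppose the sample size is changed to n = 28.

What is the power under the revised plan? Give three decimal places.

Power ≈ 0.145

With n = 28: δ = d·√n = 0.24 × √28 = 1.2700. Critical value z_{0.01} = 2.326.
Revised power = Φ(δ − 2.326) = Φ(-1.056) = 0.1454.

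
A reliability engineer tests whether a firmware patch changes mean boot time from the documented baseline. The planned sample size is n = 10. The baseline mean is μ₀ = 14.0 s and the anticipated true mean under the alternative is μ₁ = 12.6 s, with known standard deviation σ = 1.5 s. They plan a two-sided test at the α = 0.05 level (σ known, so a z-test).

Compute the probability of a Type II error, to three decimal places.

β ≈ 0.161

Standardized effect: d = |μ₁ − μ₀| / σ = |12.6 − 14.0| / 1.5 = 0.9333
Noncentrality parameter: δ = d·√n = 0.9333 × √10 = 2.9515
Critical value for a two-sided test at α = 0.05: z_{α/2} = 1.960.
Power = Φ(δ − 1.960) + Φ(−δ − 1.960) = Φ(0.991) + Φ(-4.911) = 0.8393 + 0.0000 = 0.8393.
Type II error: β = 1 − power = 1 − 0.8393 = 0.1607.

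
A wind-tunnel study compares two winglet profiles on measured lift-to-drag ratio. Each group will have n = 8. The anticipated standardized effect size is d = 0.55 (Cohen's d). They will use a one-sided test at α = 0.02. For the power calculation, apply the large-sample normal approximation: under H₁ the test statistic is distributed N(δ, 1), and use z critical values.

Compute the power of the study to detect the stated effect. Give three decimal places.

Power ≈ 0.170

Noncentrality parameter: δ = d·√(n/2) = 0.55 × √(8/2) = 1.1000
Critical value for a one-sided test at α = 0.02: z_α = 2.054.
Power = P(Z > 2.054 − δ) = Φ(-0.954) = 0.1701.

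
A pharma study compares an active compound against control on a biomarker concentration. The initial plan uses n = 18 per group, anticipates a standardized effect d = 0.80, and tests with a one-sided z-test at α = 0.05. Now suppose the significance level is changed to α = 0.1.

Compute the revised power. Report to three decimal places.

Power ≈ 0.868

δ = d·√(n/2) = 0.80 × √(18/2) = 2.4000 (unchanged). New critical value: z_{0.1} = 1.282.
Revised power = P(Z > 1.282 − δ) = Φ(1.118) = 0.8683.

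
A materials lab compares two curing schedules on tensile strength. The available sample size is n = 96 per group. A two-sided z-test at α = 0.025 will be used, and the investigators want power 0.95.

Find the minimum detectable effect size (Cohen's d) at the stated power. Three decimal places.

d ≈ 0.561

Need Φ(δ − 2.241) = 0.95, so δ = 2.241 + 1.645 = 3.886.
(The second rejection-region term Φ(−δ − z_{α/2}) is negligible and dropped.)
δ = d·√(n/2) ⇒ d = δ/√(n/2) = 3.886/√(96/2) = 0.5609.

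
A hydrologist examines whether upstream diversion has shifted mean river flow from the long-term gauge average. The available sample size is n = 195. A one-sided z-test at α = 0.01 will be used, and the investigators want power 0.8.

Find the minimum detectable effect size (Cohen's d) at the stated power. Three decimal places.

d ≈ 0.227

Need Φ(δ − 2.326) = 0.8, so δ = 2.326 + 0.842 = 3.168.
δ = d·√n ⇒ d = δ/√n = 3.168/√195 = 0.2269.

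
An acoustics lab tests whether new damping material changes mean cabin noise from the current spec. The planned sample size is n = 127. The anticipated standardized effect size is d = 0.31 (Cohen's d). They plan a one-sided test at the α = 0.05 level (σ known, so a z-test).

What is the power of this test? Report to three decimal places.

Noncentrality parameter: δ = d·√n = 0.31 × √127 = 3.4935
Critical value for a one-sided test at α = 0.05: z_α = 1.645.
Power = Φ(δ − 1.645) = Φ(1.849) = 0.9677.

Power ≈ 0.968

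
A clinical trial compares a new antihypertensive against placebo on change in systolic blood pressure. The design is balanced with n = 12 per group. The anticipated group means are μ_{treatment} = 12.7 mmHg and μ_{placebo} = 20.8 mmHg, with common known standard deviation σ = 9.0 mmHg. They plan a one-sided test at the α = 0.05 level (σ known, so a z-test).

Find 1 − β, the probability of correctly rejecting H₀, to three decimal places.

Standardized effect: d = |μ_{treatment} − μ_{placebo}| / σ = |12.7 − 20.8| / 9.0 = 0.9000
Noncentrality parameter: δ = d·√(n/2) = 0.9000 × √(12/2) = 2.2045
One-sided α = 0.05 → critical value z_{0.05} = 1.645.
Power = P(Z > 1.645 − δ) = Φ(0.560) = 0.7122.

Power ≈ 0.712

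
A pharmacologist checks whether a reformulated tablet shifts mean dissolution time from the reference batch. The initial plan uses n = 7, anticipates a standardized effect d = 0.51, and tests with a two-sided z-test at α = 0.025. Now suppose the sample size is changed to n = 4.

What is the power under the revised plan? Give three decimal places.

With n = 4: δ = d·√n = 0.51 × √4 = 1.0200. Critical value z_{0.0125} = 2.241.
Revised power = Φ(δ − 2.241) + Φ(−δ − 2.241) = Φ(-1.221) + Φ(-3.261) = 0.1110 + 0.0006 = 0.1115.

Power ≈ 0.112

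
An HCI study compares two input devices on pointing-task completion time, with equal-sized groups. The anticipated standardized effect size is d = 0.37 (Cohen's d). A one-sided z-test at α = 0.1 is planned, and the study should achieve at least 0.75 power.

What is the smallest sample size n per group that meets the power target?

n = 56 per group

For power 0.75 need Φ(δ − z_{0.1}) = 0.75, so δ = z_{0.1} + z_{0.25} = 1.282 + 0.674 = 1.956.
δ = d·√(n/2) ⇒ n = 2(δ/d)² = 2 × (1.956 / 0.37)² = 55.90.
Round up to the next whole unit.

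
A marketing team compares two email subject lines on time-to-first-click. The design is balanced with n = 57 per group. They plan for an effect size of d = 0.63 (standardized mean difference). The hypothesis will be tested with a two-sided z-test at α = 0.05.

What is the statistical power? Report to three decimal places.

Noncentrality parameter: δ = d·√(n/2) = 0.63 × √(57/2) = 3.3633
Critical value for a two-sided test at α = 0.05: z_{α/2} = 1.960.
Power = Φ(δ − 1.960) + Φ(−δ − 1.960) = Φ(1.403) + Φ(-5.323) = 0.9197 + 0.0000 = 0.9197.

Power ≈ 0.920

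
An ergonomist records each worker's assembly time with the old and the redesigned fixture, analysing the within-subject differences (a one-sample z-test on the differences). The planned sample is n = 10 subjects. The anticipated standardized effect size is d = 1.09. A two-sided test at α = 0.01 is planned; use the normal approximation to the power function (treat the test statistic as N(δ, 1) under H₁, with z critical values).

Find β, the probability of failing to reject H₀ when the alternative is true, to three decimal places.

Noncentrality parameter: λ = d·√n = 1.09 × √10 = 3.4469
Two-sided α = 0.01 → critical value z_{0.005} = 2.576.
Power = Φ(λ − 2.576) + Φ(−λ − 2.576) = Φ(0.871) + Φ(-6.023) = 0.8081 + 0.0000 = 0.8081.
Type II error: β = 1 − power = 1 − 0.8081 = 0.1919.

β ≈ 0.192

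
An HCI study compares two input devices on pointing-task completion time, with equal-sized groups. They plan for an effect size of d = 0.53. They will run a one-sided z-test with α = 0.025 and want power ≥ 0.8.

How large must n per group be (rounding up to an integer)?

n = 56 per group

Set Φ(δ − 1.960) = 0.8; then δ − 1.960 = Φ⁻¹(0.8) = 0.842, giving δ = 2.802.
δ = d·√(n/2) ⇒ n = 2(δ/d)² = 2 × (2.802 / 0.53)² = 55.88.
Round up to the next whole unit.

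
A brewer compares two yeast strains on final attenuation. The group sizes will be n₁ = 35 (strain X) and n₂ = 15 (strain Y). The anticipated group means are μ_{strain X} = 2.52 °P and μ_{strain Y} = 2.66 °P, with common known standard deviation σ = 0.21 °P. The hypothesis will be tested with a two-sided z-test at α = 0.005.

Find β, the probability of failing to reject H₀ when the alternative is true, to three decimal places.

β ≈ 0.741

Standardized effect: d = |μ_{strain X} − μ_{strain Y}| / σ = |2.52 − 2.66| / 0.21 = 0.6667
Noncentrality parameter: δ = d / √(1/n₁ + 1/n₂) = 0.6667 / √(1/35 + 1/15) = 2.1602
Two-sided α = 0.005 → critical value z_{0.0025} = 2.807.
Power = Φ(δ − 2.807) + Φ(−δ − 2.807) = Φ(-0.647) + Φ(-4.967) = 0.2589 + 0.0000 = 0.2589.
Type II error: β = 1 − power = 1 − 0.2589 = 0.7411.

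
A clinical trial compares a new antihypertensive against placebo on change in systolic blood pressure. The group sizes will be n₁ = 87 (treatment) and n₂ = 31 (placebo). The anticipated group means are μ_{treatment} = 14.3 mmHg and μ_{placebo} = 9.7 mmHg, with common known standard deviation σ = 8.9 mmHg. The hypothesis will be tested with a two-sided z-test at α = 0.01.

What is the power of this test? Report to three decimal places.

Power ≈ 0.458

Standardized effect: d = |μ_{treatment} − μ_{placebo}| / σ = |14.3 − 9.7| / 8.9 = 0.5169
Noncentrality parameter: δ = d / √(1/n₁ + 1/n₂) = 0.5169 / √(1/87 + 1/31) = 2.4710
Two-sided α = 0.01 → critical value z_{0.005} = 2.576.
Power = Φ(δ − 2.576) + Φ(−δ − 2.576) = Φ(-0.105) + Φ(-5.047) = 0.4582 + 0.0000 = 0.4582.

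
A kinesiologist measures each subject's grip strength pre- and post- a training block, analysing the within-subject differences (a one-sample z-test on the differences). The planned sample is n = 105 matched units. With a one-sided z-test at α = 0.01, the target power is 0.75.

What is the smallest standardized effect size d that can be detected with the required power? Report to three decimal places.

d ≈ 0.293

Need Φ(δ − 2.326) = 0.75, so δ = 2.326 + 0.674 = 3.001.
δ = d·√n ⇒ d = δ/√n = 3.001/√105 = 0.2929.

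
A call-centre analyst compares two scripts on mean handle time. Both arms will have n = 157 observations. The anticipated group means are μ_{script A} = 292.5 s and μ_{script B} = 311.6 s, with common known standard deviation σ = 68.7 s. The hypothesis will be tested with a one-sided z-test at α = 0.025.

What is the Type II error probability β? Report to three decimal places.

Standardized effect: d = |μ_{script A} − μ_{script B}| / σ = |292.5 − 311.6| / 68.7 = 0.2780
Noncentrality parameter: δ = d·√(n/2) = 0.2780 × √(157/2) = 2.4633
One-sided α = 0.025 → critical value z_{0.025} = 1.960.
Power = P(Z > 1.960 − δ) = Φ(0.503) = 0.6926.
Type II error: β = 1 − power = 1 − 0.6926 = 0.3074.

β ≈ 0.307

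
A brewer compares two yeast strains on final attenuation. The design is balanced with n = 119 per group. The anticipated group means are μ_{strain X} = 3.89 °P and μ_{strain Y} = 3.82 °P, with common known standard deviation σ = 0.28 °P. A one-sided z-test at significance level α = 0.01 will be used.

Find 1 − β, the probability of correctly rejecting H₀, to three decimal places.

Standardized effect: d = |μ_{strain X} − μ_{strain Y}| / σ = |3.89 − 3.82| / 0.28 = 0.2500
Noncentrality parameter: δ = d·√(n/2) = 0.2500 × √(119/2) = 1.9284
One-sided α = 0.01 → critical value z_{0.01} = 2.326.
Power = Φ(δ − 2.326) = Φ(-0.398) = 0.3453.

Power ≈ 0.345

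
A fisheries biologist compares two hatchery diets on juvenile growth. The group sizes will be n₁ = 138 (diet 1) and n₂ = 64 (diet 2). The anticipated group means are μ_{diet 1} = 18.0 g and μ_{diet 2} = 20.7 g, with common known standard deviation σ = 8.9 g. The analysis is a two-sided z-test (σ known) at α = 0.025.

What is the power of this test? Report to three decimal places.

Power ≈ 0.407

Standardized effect: d = |μ_{diet 1} − μ_{diet 2}| / σ = |18.0 − 20.7| / 8.9 = 0.3034
Noncentrality parameter: δ = d / √(1/n₁ + 1/n₂) = 0.3034 / √(1/138 + 1/64) = 2.0060
Critical value for a two-sided test at α = 0.025: z_{α/2} = 2.241.
Power = Φ(δ − 2.241) + Φ(−δ − 2.241) = Φ(-0.235) + Φ(-4.247) = 0.4069 + 0.0000 = 0.4070.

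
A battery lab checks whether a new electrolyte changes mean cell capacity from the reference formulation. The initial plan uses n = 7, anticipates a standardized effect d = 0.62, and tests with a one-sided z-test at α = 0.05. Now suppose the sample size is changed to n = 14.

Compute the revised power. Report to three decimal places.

Power ≈ 0.750

With n = 14: δ = d·√n = 0.62 × √14 = 2.3198. Critical value z_{0.05} = 1.645.
Revised power = Φ(δ − 1.645) = Φ(0.675) = 0.7502.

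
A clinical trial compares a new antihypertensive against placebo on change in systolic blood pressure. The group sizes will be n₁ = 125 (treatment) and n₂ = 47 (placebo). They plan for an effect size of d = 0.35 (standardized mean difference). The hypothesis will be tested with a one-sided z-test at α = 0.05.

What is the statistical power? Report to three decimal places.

Power ≈ 0.656

Noncentrality parameter: δ = d / √(1/n₁ + 1/n₂) = 0.35 / √(1/125 + 1/47) = 2.0455
One-sided α = 0.05 → critical value z_{0.05} = 1.645.
Power = Φ(δ − 1.645) = Φ(0.401) = 0.6557.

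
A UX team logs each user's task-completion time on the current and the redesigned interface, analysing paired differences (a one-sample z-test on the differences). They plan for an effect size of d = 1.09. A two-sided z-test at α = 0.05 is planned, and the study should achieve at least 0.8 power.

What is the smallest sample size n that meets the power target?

Set Φ(δ − 1.960) = 0.8; then δ − 1.960 = Φ⁻¹(0.8) = 0.842, giving δ = 2.802.
(The Φ(−δ − z_{α/2}) term is vanishingly small for δ > 0 and is dropped in the standard sample-size formula.)
δ = d·√n ⇒ n = (δ/d)² = (2.802 / 1.09)² = 6.61.
Round up to the next whole unit.

n = 7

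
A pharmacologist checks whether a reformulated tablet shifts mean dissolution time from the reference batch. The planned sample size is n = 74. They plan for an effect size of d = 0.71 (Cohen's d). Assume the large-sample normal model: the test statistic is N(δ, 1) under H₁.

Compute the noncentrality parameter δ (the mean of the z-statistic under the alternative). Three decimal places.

δ = d·√n = 0.71 × √74 = 6.1077

δ ≈ 6.108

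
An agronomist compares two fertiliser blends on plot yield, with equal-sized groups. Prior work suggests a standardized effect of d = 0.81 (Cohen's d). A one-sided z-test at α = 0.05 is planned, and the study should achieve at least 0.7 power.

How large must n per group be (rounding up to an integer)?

n = 15 per group

For power 0.7 need Φ(δ − z_{0.05}) = 0.7, so δ = z_{0.05} + z_{0.30} = 1.645 + 0.524 = 2.169.
δ = d·√(n/2) ⇒ n = 2(δ/d)² = 2 × (2.169 / 0.81)² = 14.34.
Round up to the next whole unit.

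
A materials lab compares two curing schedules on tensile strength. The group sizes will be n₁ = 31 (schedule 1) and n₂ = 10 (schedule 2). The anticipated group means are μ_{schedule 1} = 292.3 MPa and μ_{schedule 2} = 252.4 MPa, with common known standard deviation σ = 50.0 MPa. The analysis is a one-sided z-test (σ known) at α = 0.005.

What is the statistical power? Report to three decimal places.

Power ≈ 0.351

Standardized effect: d = |μ_{schedule 1} − μ_{schedule 2}| / σ = |292.3 − 252.4| / 50.0 = 0.7980
Noncentrality parameter: δ = d / √(1/n₁ + 1/n₂) = 0.7980 / √(1/31 + 1/10) = 2.1943
One-sided α = 0.005 → critical value z_{0.005} = 2.576.
Power = Φ(δ − 2.576) = Φ(-0.382) = 0.3514.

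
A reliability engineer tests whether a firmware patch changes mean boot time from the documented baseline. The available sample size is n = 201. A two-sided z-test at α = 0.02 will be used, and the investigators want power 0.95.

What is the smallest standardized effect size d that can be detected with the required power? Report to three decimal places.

d ≈ 0.280

Need Φ(δ − 2.326) = 0.95, so δ = 2.326 + 1.645 = 3.971.
(Lower-tail contribution to power is negligible for δ > 0.)
δ = d·√n ⇒ d = δ/√n = 3.971/√201 = 0.2801.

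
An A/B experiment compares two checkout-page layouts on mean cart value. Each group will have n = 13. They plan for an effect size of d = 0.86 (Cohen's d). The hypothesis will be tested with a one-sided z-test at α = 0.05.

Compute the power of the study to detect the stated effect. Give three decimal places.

Noncentrality parameter: δ = d·√(n/2) = 0.86 × √(13/2) = 2.1926
One-sided α = 0.05 → critical value z_{0.05} = 1.645.
Power = Φ(δ − 1.645) = Φ(0.548) = 0.7081.

Power ≈ 0.708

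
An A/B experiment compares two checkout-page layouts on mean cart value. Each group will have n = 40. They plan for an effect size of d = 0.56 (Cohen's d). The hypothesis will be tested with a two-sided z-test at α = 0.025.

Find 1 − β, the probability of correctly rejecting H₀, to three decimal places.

Power ≈ 0.604

Noncentrality parameter: δ = d·√(n/2) = 0.56 × √(40/2) = 2.5044
Two-sided α = 0.025 → critical value z_{0.0125} = 2.241.
Power = Φ(δ − 2.241) + Φ(−δ − 2.241) = Φ(0.263) + Φ(-4.746) = 0.6037 + 0.0000 = 0.6037.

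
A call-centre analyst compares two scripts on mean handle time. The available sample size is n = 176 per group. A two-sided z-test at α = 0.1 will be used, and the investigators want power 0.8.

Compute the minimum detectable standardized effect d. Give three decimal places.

d ≈ 0.265

Need Φ(δ − 1.645) = 0.8, so δ = 1.645 + 0.842 = 2.486.
(The second rejection-region term Φ(−δ − z_{α/2}) is negligible and dropped.)
δ = d·√(n/2) ⇒ d = δ/√(n/2) = 2.486/√(176/2) = 0.2651.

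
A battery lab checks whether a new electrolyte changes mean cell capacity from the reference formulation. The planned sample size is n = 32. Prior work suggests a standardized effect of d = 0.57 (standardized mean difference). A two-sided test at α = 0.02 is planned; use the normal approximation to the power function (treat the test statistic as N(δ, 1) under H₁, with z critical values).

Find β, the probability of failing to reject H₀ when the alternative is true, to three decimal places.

Noncentrality parameter: δ = d·√n = 0.57 × √32 = 3.2244
Two-sided α = 0.02 → critical value z_{0.01} = 2.326.
Power = Φ(δ − 2.326) + Φ(−δ − 2.326) = Φ(0.898) + Φ(-5.551) = 0.8154 + 0.0000 = 0.8154.
Type II error: β = 1 − power = 1 − 0.8154 = 0.1846.

β ≈ 0.185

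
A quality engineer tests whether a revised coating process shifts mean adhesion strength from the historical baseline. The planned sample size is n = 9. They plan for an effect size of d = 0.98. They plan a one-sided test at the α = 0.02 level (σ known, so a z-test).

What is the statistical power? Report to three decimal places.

Noncentrality parameter: δ = d·√n = 0.98 × √9 = 2.9400
Critical value for a one-sided test at α = 0.02: z_α = 2.054.
Power = P(Z > 2.054 − δ) = Φ(0.886) = 0.8123.

Power ≈ 0.812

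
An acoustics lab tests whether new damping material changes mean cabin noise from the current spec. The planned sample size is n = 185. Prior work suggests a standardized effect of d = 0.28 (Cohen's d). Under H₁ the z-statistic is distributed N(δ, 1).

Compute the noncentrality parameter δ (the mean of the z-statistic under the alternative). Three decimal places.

δ = d·√n = 0.28 × √185 = 3.8084

δ ≈ 3.808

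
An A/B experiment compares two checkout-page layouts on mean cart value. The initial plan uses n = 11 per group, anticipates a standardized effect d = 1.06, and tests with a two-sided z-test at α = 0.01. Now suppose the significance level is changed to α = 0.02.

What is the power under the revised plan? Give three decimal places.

δ = d·√(n/2) = 1.06 × √(11/2) = 2.4859 (unchanged). New critical value: z_{0.01} = 2.326.
Revised power = Φ(δ − 2.326) + Φ(−δ − 2.326) = Φ(0.160) + Φ(-4.812) = 0.5634 + 0.0000 = 0.5634.

Power ≈ 0.563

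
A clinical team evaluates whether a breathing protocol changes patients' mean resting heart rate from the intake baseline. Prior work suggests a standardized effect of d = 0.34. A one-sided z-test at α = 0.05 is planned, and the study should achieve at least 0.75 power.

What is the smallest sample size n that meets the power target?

n = 47

For power 0.75 need Φ(δ − z_{0.05}) = 0.75, so δ = z_{0.05} + z_{0.25} = 1.645 + 0.674 = 2.319.
δ = d·√n ⇒ n = (δ/d)² = (2.319 / 0.34)² = 46.53.
Rounding up, n = 47.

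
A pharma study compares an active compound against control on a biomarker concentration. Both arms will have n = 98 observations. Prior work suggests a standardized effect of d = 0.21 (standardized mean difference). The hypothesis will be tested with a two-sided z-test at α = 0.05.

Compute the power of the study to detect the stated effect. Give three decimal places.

Power ≈ 0.312

Noncentrality parameter: δ = d·√(n/2) = 0.21 × √(98/2) = 1.4700
Two-sided α = 0.05 → critical value z_{0.025} = 1.960.
Power = Φ(δ − 1.960) + Φ(−δ − 1.960) = Φ(-0.490) + Φ(-3.430) = 0.3121 + 0.0003 = 0.3124.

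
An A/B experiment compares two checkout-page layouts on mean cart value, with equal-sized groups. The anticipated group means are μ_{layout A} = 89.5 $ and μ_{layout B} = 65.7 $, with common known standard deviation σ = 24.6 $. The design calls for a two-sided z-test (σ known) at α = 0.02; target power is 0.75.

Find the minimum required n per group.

n = 20 per group

Standardized effect: d = |μ_{layout A} − μ_{layout B}| / σ = |89.5 − 65.7| / 24.6 = 0.9675
For power 0.75 need Φ(δ − z_{0.01}) = 0.75, so δ = z_{0.01} + z_{0.25} = 2.326 + 0.674 = 3.001.
(The Φ(−δ − z_{α/2}) term is vanishingly small for δ > 0 and is dropped in the standard sample-size formula.)
δ = d·√(n/2) ⇒ n = 2(δ/d)² = 2 × (3.001 / 0.9675)² = 19.24.
Round up to the next whole unit.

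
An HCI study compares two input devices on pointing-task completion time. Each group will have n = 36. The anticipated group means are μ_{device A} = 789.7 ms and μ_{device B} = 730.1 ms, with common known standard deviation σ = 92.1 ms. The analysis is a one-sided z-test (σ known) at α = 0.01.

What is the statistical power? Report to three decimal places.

Power ≈ 0.662

Standardized effect: d = |μ_{device A} − μ_{device B}| / σ = |789.7 − 730.1| / 92.1 = 0.6471
Noncentrality parameter: δ = d·√(n/2) = 0.6471 × √(36/2) = 2.7455
Critical value for a one-sided test at α = 0.01: z_α = 2.326.
Power = P(Z > 2.326 − δ) = Φ(0.419) = 0.6625.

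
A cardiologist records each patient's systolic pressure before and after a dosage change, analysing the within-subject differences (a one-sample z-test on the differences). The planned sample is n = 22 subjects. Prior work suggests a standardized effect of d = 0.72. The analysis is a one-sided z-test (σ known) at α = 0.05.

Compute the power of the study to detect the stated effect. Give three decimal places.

Power ≈ 0.958

Noncentrality parameter: δ = d·√n = 0.72 × √22 = 3.3771
Critical value for a one-sided test at α = 0.05: z_α = 1.645.
Power = Φ(δ − 1.645) = Φ(1.732) = 0.9584.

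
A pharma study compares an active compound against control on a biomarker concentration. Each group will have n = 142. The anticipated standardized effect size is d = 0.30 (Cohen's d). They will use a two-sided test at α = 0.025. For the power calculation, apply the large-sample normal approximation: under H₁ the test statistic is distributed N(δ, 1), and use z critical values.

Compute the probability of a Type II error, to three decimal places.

Noncentrality parameter: δ = d·√(n/2) = 0.30 × √(142/2) = 2.5278
Critical value for a two-sided test at α = 0.025: z_{α/2} = 2.241.
Power = Φ(δ − 2.241) + Φ(−δ − 2.241) = Φ(0.286) + Φ(-4.769) = 0.6127 + 0.0000 = 0.6127.
Type II error: β = 1 − power = 1 − 0.6127 = 0.3873.

β ≈ 0.387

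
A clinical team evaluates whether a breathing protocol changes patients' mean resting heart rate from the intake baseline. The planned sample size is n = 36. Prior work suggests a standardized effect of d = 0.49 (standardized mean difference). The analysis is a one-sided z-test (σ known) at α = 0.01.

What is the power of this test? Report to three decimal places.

Noncentrality parameter: δ = d·√n = 0.49 × √36 = 2.9400
Critical value for a one-sided test at α = 0.01: z_α = 2.326.
Power = P(Z > 2.326 − δ) = Φ(0.614) = 0.7303.

Power ≈ 0.730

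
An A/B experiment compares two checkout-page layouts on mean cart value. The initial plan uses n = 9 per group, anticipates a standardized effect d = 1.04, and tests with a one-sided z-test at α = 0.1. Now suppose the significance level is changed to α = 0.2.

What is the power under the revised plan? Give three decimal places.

Power ≈ 0.914

δ = d·√(n/2) = 1.04 × √(9/2) = 2.2062 (unchanged). New critical value: z_{0.2} = 0.842.
Revised power = P(Z > 0.842 − δ) = Φ(1.365) = 0.9138.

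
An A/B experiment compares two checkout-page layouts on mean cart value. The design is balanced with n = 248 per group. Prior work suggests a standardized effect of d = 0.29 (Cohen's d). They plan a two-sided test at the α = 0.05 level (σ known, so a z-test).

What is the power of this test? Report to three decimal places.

Power ≈ 0.898

Noncentrality parameter: δ = d·√(n/2) = 0.29 × √(248/2) = 3.2293
Two-sided α = 0.05 → critical value z_{0.025} = 1.960.
Power = Φ(δ − 1.960) + Φ(−δ − 1.960) = Φ(1.269) + Φ(-5.189) = 0.8978 + 0.0000 = 0.8978.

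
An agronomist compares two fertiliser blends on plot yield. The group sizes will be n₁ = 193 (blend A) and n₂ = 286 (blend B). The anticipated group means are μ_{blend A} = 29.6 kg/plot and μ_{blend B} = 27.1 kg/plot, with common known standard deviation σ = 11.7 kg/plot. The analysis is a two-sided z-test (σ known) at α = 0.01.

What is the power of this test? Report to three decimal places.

Standardized effect: d = |μ_{blend A} − μ_{blend B}| / σ = |29.6 − 27.1| / 11.7 = 0.2137
Noncentrality parameter: δ = d / √(1/n₁ + 1/n₂) = 0.2137 / √(1/193 + 1/286) = 2.2938
Critical value for a two-sided test at α = 0.01: z_{α/2} = 2.576.
Power = Φ(δ − 2.576) + Φ(−δ − 2.576) = Φ(-0.282) + Φ(-4.870) = 0.3889 + 0.0000 = 0.3889.

Power ≈ 0.389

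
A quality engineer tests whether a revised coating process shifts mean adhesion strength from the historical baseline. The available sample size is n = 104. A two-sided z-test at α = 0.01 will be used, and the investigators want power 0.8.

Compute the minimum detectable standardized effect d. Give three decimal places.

d ≈ 0.335

Required noncentrality: δ = z_{0.005} + z_{0.20} = 2.576 + 0.842 = 3.417.
(The second rejection-region term Φ(−δ − z_{α/2}) is negligible and dropped.)
δ = d·√n ⇒ d = δ/√n = 3.417/√104 = 0.3351.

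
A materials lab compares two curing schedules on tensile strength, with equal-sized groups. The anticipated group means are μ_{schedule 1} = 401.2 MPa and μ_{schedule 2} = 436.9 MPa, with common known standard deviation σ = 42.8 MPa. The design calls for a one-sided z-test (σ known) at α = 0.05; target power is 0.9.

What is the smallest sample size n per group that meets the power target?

n = 25 per group

Standardized effect: d = |μ_{schedule 1} − μ_{schedule 2}| / σ = |401.2 − 436.9| / 42.8 = 0.8341
For power 0.9 need Φ(δ − z_{0.05}) = 0.9, so δ = z_{0.05} + z_{0.10} = 1.645 + 1.282 = 2.926.
δ = d·√(n/2) ⇒ n = 2(δ/d)² = 2 × (2.926 / 0.8341)² = 24.62.
Rounding up, n = 25 per group.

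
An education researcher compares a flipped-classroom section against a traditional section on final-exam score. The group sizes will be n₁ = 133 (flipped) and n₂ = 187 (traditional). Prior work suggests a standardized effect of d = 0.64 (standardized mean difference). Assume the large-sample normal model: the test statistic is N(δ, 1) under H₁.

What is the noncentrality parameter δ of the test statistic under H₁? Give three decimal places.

The noncentrality parameter scales effect size by the design's sample-size factor: δ = d / √(1/n₁ + 1/n₂) = 0.64 / √(1/133 + 1/187) = 5.6422

δ ≈ 5.642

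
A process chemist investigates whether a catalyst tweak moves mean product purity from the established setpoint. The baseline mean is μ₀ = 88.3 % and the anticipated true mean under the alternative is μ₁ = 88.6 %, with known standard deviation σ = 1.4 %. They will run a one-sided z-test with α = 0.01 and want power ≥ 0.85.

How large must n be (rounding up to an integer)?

n = 247

Standardized effect: d = |μ₁ − μ₀| / σ = |88.6 − 88.3| / 1.4 = 0.2143
For power 0.85 need Φ(δ − z_{0.01}) = 0.85, so δ = z_{0.01} + z_{0.15} = 2.326 + 1.036 = 3.363.
δ = d·√n ⇒ n = (δ/d)² = (3.363 / 0.2143)² = 246.27.
Rounding up, n = 247.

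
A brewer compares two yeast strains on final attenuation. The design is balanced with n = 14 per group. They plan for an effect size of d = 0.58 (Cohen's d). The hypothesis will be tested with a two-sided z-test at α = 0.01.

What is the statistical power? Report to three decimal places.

Power ≈ 0.149

Noncentrality parameter: δ = d·√(n/2) = 0.58 × √(14/2) = 1.5345
Critical value for a two-sided test at α = 0.01: z_{α/2} = 2.576.
Power = Φ(δ − 2.576) + Φ(−δ − 2.576) = Φ(-1.041) + Φ(-4.110) = 0.1489 + 0.0000 = 0.1489.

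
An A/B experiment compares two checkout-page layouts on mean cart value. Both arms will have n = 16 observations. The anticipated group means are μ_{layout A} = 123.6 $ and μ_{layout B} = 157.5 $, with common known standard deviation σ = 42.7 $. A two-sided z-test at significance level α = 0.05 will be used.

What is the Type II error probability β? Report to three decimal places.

β ≈ 0.388

Standardized effect: d = |μ_{layout A} − μ_{layout B}| / σ = |123.6 − 157.5| / 42.7 = 0.7939
Noncentrality parameter: δ = d·√(n/2) = 0.7939 × √(16/2) = 2.2455
Critical value for a two-sided test at α = 0.05: z_{α/2} = 1.960.
Power = Φ(δ − 1.960) + Φ(−δ − 1.960) = Φ(0.286) + Φ(-4.205) = 0.6124 + 0.0000 = 0.6124.
Type II error: β = 1 − power = 1 − 0.6124 = 0.3876.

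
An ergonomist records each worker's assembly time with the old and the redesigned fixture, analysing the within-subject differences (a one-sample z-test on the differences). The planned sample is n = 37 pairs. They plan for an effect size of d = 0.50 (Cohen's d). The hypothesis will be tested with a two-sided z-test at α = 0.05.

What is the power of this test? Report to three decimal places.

Power ≈ 0.860

Noncentrality parameter: δ = d·√n = 0.50 × √37 = 3.0414
Two-sided α = 0.05 → critical value z_{0.025} = 1.960.
Power = Φ(δ − 1.960) + Φ(−δ − 1.960) = Φ(1.081) + Φ(-5.001) = 0.8602 + 0.0000 = 0.8602.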